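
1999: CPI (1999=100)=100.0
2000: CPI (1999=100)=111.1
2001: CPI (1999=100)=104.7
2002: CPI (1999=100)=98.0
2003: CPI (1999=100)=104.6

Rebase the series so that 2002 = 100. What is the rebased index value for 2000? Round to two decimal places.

Rebased(2000) = 111.1 / 98.0 × 100 = 113.3673

113.37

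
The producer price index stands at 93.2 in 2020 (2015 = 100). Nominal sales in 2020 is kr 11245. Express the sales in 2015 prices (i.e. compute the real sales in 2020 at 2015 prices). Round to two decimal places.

Real = Nominal ÷ (Index/100) = 11245 ÷ (93.2/100)
     = 11245 ÷ 0.932 = 12065.4506

12065.45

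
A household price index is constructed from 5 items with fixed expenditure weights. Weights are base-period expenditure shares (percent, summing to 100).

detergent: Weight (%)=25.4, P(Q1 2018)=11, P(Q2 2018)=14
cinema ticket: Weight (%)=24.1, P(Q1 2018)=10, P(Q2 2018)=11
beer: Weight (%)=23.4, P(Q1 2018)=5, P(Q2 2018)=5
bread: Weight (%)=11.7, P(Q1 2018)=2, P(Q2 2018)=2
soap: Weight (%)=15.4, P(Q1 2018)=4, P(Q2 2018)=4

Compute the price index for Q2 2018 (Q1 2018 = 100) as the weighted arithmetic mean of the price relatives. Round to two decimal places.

109.34

detergent: 25.4 × (14/11) = 25.4 × 1.272727 = 32.3273
cinema ticket: 24.1 × (11/10) = 24.1 × 1.100000 = 26.5100
beer: 23.4 × (5/5) = 23.4 × 1.000000 = 23.4000
bread: 11.7 × (2/2) = 11.7 × 1.000000 = 11.7000
soap: 15.4 × (4/4) = 15.4 × 1.000000 = 15.4000
Index = Σ wᵢ·(p₁ᵢ/p₀ᵢ) = 32.3273 + 26.5100 + 23.4000 + 11.7000 + 15.4000 = 109.3373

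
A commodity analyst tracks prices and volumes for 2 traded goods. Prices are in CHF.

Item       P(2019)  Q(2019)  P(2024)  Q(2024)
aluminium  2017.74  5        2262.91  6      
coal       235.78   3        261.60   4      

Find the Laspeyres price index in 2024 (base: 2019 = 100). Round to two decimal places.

112.07

Laspeyres price index uses base-period quantities as weights.
ΣP(2024)·Q(2019) = 2262.91×5 + 261.60×3 = 11314.55 + 784.8 = 12099.35
ΣP(2019)·Q(2019) = 2017.74×5 + 235.78×3 = 10088.7 + 707.34 = 10796.04
Index = 12099.35 / 10796.04 × 100 = 112.0721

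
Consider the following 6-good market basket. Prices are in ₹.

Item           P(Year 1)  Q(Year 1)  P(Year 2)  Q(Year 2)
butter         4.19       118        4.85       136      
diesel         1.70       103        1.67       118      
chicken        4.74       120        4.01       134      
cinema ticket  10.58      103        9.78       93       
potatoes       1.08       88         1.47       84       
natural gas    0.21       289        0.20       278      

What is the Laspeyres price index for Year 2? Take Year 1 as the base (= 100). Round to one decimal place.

97.4

Laspeyres price index uses base-period quantities as weights.
ΣP(Year 2)·Q(Year 1) = 4.85×118 + 1.67×103 + 4.01×120 + 9.78×103 + 1.47×88 + 0.20×289 = 572.3 + 172.01 + 481.2 + 1007.34 + 129.36 + 57.8 = 2420.01
ΣP(Year 1)·Q(Year 1) = 4.19×118 + 1.70×103 + 4.74×120 + 10.58×103 + 1.08×88 + 0.21×289 = 494.42 + 175.1 + 568.8 + 1089.74 + 95.04 + 60.69 = 2483.79
Index = 2420.01 / 2483.79 × 100 = 97.4322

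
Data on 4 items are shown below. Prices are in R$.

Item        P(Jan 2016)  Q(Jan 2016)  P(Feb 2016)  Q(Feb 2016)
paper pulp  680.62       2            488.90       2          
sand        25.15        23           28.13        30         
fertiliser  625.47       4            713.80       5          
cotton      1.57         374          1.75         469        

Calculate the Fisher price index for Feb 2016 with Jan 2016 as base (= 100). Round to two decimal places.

102.99

Laspeyres component (base-period weights):
ΣP(Feb 2016)Q(Jan 2016) = 488.90×2 + 28.13×23 + 713.80×4 + 1.75×374 = 977.8 + 646.99 + 2855.2 + 654.5 = 5134.49
ΣP(Jan 2016)Q(Jan 2016) = 680.62×2 + 25.15×23 + 625.47×4 + 1.57×374 = 1361.24 + 578.45 + 2501.88 + 587.18 = 5028.75
L = 5134.49 / 5028.75 × 100 = 102.1027
Paasche component (current-period weights):
ΣP(Feb 2016)Q(Feb 2016) = 488.90×2 + 28.13×30 + 713.80×5 + 1.75×469 = 977.8 + 843.9 + 3569 + 820.75 = 6211.45
ΣP(Jan 2016)Q(Feb 2016) = 680.62×2 + 25.15×30 + 625.47×5 + 1.57×469 = 1361.24 + 754.5 + 3127.35 + 736.33 = 5979.42
P = 6211.45 / 5979.42 × 100 = 103.8805
Fisher = √(L × P) = √(102.1027 × 103.8805) = 102.9878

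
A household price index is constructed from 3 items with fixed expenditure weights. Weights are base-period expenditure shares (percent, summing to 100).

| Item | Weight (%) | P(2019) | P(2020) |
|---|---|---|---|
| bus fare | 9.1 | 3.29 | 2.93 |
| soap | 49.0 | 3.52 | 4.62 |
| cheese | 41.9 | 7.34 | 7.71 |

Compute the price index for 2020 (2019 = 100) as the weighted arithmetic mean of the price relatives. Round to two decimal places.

116.43

bus fare: 9.1 × (2.93/3.29) = 9.1 × 0.890578 = 8.1043
soap: 49.0 × (4.62/3.52) = 49.0 × 1.312500 = 64.3125
cheese: 41.9 × (7.71/7.34) = 41.9 × 1.050409 = 44.0121
Index = Σ wᵢ·(p₁ᵢ/p₀ᵢ) = 8.1043 + 64.3125 + 44.0121 = 116.4289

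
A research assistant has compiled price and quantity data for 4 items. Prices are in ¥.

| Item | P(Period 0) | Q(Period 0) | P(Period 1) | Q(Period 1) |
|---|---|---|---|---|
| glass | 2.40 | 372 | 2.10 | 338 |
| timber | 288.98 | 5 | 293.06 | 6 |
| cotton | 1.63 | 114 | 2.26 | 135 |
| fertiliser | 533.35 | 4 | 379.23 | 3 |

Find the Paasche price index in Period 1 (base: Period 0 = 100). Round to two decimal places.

Paasche price index uses current-period quantities as weights.
ΣP(Period 1)·Q(Period 1) = 2.10×338 + 293.06×6 + 2.26×135 + 379.23×3 = 709.8 + 1758.36 + 305.1 + 1137.69 = 3910.95
ΣP(Period 0)·Q(Period 1) = 2.40×338 + 288.98×6 + 1.63×135 + 533.35×3 = 811.2 + 1733.88 + 220.05 + 1600.05 = 4365.18
Index = 3910.95 / 4365.18 × 100 = 89.5942

89.59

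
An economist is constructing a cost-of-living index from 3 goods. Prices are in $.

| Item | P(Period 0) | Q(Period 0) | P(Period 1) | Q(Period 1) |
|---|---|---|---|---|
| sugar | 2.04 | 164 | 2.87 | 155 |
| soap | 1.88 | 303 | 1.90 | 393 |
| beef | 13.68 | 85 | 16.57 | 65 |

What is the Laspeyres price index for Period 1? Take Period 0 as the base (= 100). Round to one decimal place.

118.8

Laspeyres price index uses base-period quantities as weights.
ΣP(Period 1)·Q(Period 0) = 2.87×164 + 1.90×303 + 16.57×85 = 470.68 + 575.7 + 1408.45 = 2454.83
ΣP(Period 0)·Q(Period 0) = 2.04×164 + 1.88×303 + 13.68×85 = 334.56 + 569.64 + 1162.8 = 2067
Index = 2454.83 / 2067 × 100 = 118.7629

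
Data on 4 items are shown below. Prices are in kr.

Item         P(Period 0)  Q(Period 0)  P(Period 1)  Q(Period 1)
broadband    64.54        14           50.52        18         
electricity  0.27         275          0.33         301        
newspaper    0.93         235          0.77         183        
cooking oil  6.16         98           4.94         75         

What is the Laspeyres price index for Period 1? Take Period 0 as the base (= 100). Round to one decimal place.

Laspeyres price index uses base-period quantities as weights.
ΣP(Period 1)·Q(Period 0) = 50.52×14 + 0.33×275 + 0.77×235 + 4.94×98 = 707.28 + 90.75 + 180.95 + 484.12 = 1463.1
ΣP(Period 0)·Q(Period 0) = 64.54×14 + 0.27×275 + 0.93×235 + 6.16×98 = 903.56 + 74.25 + 218.55 + 603.68 = 1800.04
Index = 1463.1 / 1800.04 × 100 = 81.2815

81.3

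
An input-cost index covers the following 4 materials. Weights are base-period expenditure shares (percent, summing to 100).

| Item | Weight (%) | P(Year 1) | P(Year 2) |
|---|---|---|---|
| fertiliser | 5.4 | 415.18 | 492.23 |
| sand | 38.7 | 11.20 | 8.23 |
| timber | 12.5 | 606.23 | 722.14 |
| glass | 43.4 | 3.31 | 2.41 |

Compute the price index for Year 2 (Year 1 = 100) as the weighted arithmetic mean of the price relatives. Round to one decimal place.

81.3

fertiliser: 5.4 × (492.23/415.18) = 5.4 × 1.185582 = 6.4021
sand: 38.7 × (8.23/11.20) = 38.7 × 0.734821 = 28.4376
timber: 12.5 × (722.14/606.23) = 12.5 × 1.191198 = 14.8900
glass: 43.4 × (2.41/3.31) = 43.4 × 0.728097 = 31.5994
Index = Σ wᵢ·(p₁ᵢ/p₀ᵢ) = 6.4021 + 28.4376 + 14.8900 + 31.5994 = 81.3291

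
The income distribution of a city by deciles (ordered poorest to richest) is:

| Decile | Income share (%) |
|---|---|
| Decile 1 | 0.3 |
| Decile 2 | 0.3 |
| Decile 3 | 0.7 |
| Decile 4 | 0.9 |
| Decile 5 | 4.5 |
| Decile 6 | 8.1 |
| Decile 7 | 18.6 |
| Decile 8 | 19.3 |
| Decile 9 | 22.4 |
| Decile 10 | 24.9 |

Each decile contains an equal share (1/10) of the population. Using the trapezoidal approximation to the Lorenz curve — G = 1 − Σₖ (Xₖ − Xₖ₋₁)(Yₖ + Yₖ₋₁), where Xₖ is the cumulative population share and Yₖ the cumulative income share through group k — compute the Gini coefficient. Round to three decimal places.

0.526

Cumulative income shares Yₖ: 0.0030, 0.0060, 0.0130, 0.0220, 0.0670, 0.1480, 0.3340, 0.5270, 0.7510, 1.0000
Σ (Xₖ−Xₖ₋₁)(Yₖ+Yₖ₋₁) = (1/10)(0.0030+0.0000) + (1/10)(0.0060+0.0030) + (1/10)(0.0130+0.0060) + (1/10)(0.0220+0.0130) + (1/10)(0.0670+0.0220) + (1/10)(0.1480+0.0670) + (1/10)(0.3340+0.1480) + (1/10)(0.5270+0.3340) + (1/10)(0.7510+0.5270) + (1/10)(1.0000+0.7510)
  = 0.0003 + 0.0009 + 0.0019 + 0.0035 + 0.0089 + 0.0215 + 0.0482 + 0.0861 + 0.1278 + 0.1751 = 0.4742
G = 1 − 0.4742 = 0.5258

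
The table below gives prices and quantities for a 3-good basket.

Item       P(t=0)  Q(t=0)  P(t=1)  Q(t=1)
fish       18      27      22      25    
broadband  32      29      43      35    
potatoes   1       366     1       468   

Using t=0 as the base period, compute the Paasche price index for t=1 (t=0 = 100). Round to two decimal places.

123.80

Paasche price index uses current-period quantities as weights.
ΣP(t=1)·Q(t=1) = 22×25 + 43×35 + 1×468 = 550 + 1505 + 468 = 2523
ΣP(t=0)·Q(t=1) = 18×25 + 32×35 + 1×468 = 450 + 1120 + 468 = 2038
Index = 2523 / 2038 × 100 = 123.7978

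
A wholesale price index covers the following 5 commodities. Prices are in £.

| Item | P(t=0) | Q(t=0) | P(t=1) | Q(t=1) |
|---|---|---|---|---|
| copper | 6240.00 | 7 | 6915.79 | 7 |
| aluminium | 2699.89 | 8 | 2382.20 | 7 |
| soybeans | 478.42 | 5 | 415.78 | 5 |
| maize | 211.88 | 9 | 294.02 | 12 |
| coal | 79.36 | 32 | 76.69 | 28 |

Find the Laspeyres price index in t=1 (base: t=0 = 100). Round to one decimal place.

103.5

Laspeyres price index uses base-period quantities as weights.
ΣP(t=1)·Q(t=0) = 6915.79×7 + 2382.20×8 + 415.78×5 + 294.02×9 + 76.69×32 = 48410.53 + 19057.6 + 2078.9 + 2646.18 + 2454.08 = 74647.29
ΣP(t=0)·Q(t=0) = 6240.00×7 + 2699.89×8 + 478.42×5 + 211.88×9 + 79.36×32 = 43680 + 21599.12 + 2392.1 + 1906.92 + 2539.52 = 72117.66
Index = 74647.29 / 72117.66 × 100 = 103.5076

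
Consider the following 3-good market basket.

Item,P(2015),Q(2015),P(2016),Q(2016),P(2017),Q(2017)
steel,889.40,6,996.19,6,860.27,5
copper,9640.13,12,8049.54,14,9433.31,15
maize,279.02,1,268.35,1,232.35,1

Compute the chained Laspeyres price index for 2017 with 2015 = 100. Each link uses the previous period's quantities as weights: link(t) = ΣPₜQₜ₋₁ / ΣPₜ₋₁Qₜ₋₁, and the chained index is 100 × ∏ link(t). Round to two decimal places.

97.99

Link 2015→2016:
ΣP(2016)Q(2015) = 996.19×6 + 8049.54×12 + 268.35×1 = 5977.14 + 96594.48 + 268.35 = 102839.97
ΣP(2015)Q(2015) = 889.40×6 + 9640.13×12 + 279.02×1 = 5336.4 + 115681.56 + 279.02 = 121296.98
link = 102839.97/121296.98 = 0.847836
Link 2016→2017:
ΣP(2017)Q(2016) = 860.27×6 + 9433.31×14 + 232.35×1 = 5161.62 + 132066.34 + 232.35 = 137460.31
ΣP(2016)Q(2016) = 996.19×6 + 8049.54×14 + 268.35×1 = 5977.14 + 112693.56 + 268.35 = 118939.05
link = 137460.31/118939.05 = 1.155721
Chained index = 100 × 0.847836 × 1.155721 = 97.9862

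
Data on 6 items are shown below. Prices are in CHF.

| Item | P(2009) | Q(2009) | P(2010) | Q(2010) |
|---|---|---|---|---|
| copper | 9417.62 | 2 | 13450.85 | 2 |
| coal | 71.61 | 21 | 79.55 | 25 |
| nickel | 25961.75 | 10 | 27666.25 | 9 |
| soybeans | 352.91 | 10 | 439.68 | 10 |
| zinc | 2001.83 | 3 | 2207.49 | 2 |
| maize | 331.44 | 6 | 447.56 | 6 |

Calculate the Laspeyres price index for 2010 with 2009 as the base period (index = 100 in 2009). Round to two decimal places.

109.42

Laspeyres price index uses base-period quantities as weights.
ΣP(2010)·Q(2009) = 13450.85×2 + 79.55×21 + 27666.25×10 + 439.68×10 + 2207.49×3 + 447.56×6 = 26901.7 + 1670.55 + 276662.5 + 4396.8 + 6622.47 + 2685.36 = 318939.38
ΣP(2009)·Q(2009) = 9417.62×2 + 71.61×21 + 25961.75×10 + 352.91×10 + 2001.83×3 + 331.44×6 = 18835.24 + 1503.81 + 259617.5 + 3529.1 + 6005.49 + 1988.64 = 291479.78
Index = 318939.38 / 291479.78 × 100 = 109.4208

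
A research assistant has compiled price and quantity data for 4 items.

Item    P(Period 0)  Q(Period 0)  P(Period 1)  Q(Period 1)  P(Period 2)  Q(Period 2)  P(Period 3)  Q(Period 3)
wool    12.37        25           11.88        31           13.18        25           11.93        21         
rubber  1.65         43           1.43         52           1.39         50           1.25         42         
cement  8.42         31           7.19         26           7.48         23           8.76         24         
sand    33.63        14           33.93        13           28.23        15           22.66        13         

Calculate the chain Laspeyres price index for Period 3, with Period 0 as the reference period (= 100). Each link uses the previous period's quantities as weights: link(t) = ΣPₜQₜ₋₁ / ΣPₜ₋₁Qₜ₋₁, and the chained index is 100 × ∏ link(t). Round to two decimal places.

83.89

Link Period 0→Period 1:
ΣP(Period 1)Q(Period 0) = 11.88×25 + 1.43×43 + 7.19×31 + 33.93×14 = 297 + 61.49 + 222.89 + 475.02 = 1056.4
ΣP(Period 0)Q(Period 0) = 12.37×25 + 1.65×43 + 8.42×31 + 33.63×14 = 309.25 + 70.95 + 261.02 + 470.82 = 1112.04
link = 1056.4/1112.04 = 0.949966
Link Period 1→Period 2:
ΣP(Period 2)Q(Period 1) = 13.18×31 + 1.39×52 + 7.48×26 + 28.23×13 = 408.58 + 72.28 + 194.48 + 366.99 = 1042.33
ΣP(Period 1)Q(Period 1) = 11.88×31 + 1.43×52 + 7.19×26 + 33.93×13 = 368.28 + 74.36 + 186.94 + 441.09 = 1070.67
link = 1042.33/1070.67 = 0.973531
Link Period 2→Period 3:
ΣP(Period 3)Q(Period 2) = 11.93×25 + 1.25×50 + 8.76×23 + 22.66×15 = 298.25 + 62.5 + 201.48 + 339.9 = 902.13
ΣP(Period 2)Q(Period 2) = 13.18×25 + 1.39×50 + 7.48×23 + 28.23×15 = 329.5 + 69.5 + 172.04 + 423.45 = 994.49
link = 902.13/994.49 = 0.907128
Chained index = 100 × 0.949966 × 0.973531 × 0.907128 = 83.8931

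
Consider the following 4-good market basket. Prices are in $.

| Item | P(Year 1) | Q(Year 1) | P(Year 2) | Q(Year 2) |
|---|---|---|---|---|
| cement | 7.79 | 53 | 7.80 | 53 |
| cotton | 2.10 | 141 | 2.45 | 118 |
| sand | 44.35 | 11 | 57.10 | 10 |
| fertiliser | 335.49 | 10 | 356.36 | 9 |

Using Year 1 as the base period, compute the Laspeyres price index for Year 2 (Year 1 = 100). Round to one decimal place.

Laspeyres price index uses base-period quantities as weights.
ΣP(Year 2)·Q(Year 1) = 7.80×53 + 2.45×141 + 57.10×11 + 356.36×10 = 413.4 + 345.45 + 628.1 + 3563.6 = 4950.55
ΣP(Year 1)·Q(Year 1) = 7.79×53 + 2.10×141 + 44.35×11 + 335.49×10 = 412.87 + 296.1 + 487.85 + 3354.9 = 4551.72
Index = 4950.55 / 4551.72 × 100 = 108.7622

108.8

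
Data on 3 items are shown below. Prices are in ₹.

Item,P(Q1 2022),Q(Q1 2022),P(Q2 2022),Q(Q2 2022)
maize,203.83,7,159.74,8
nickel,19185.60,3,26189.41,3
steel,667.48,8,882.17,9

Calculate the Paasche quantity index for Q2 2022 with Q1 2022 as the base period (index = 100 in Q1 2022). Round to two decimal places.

101.20

Paasche quantity index uses current-period prices as weights.
ΣP(Q2 2022)·Q(Q2 2022) = 159.74×8 + 26189.41×3 + 882.17×9 = 1277.92 + 78568.23 + 7939.53 = 87785.68
ΣP(Q2 2022)·Q(Q1 2022) = 159.74×7 + 26189.41×3 + 882.17×8 = 1118.18 + 78568.23 + 7057.36 = 86743.77
Index = 87785.68 / 86743.77 × 100 = 101.2011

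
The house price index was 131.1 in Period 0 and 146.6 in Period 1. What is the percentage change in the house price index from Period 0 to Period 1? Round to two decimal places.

11.82%

Change = (146.6 − 131.1) / 131.1 × 100
       = 15.5 / 131.1 × 100 = 11.8230%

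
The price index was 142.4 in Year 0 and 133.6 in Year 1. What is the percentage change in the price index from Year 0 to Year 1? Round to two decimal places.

Change = (133.6 − 142.4) / 142.4 × 100
       = -8.8 / 142.4 × 100 = -6.1798%

-6.18%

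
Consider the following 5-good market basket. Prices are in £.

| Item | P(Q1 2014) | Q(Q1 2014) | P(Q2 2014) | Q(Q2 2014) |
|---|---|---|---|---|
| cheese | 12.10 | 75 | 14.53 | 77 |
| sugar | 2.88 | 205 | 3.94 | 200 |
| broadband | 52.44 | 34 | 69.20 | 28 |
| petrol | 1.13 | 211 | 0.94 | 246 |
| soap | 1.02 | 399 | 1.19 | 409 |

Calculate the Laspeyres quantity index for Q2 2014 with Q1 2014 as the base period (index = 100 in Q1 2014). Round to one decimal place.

Laspeyres quantity index uses base-period prices as weights.
ΣP(Q1 2014)·Q(Q2 2014) = 12.10×77 + 2.88×200 + 52.44×28 + 1.13×246 + 1.02×409 = 931.7 + 576 + 1468.32 + 277.98 + 417.18 = 3671.18
ΣP(Q1 2014)·Q(Q1 2014) = 12.10×75 + 2.88×205 + 52.44×34 + 1.13×211 + 1.02×399 = 907.5 + 590.4 + 1782.96 + 238.43 + 406.98 = 3926.27
Index = 3671.18 / 3926.27 × 100 = 93.5030

93.5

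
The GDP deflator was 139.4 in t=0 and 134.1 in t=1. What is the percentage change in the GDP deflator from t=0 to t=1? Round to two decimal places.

Change = (134.1 − 139.4) / 139.4 × 100
       = -5.3 / 139.4 × 100 = -3.8020%

-3.80%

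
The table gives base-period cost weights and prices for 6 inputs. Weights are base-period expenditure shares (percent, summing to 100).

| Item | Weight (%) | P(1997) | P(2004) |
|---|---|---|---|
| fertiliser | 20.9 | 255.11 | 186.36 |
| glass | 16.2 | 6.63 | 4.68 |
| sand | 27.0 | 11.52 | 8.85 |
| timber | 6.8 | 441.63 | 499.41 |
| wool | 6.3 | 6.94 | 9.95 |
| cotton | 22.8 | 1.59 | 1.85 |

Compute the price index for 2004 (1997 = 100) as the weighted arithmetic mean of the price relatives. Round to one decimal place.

fertiliser: 20.9 × (186.36/255.11) = 20.9 × 0.730508 = 15.2676
glass: 16.2 × (4.68/6.63) = 16.2 × 0.705882 = 11.4353
sand: 27.0 × (8.85/11.52) = 27.0 × 0.768229 = 20.7422
timber: 6.8 × (499.41/441.63) = 6.8 × 1.130834 = 7.6897
wool: 6.3 × (9.95/6.94) = 6.3 × 1.433718 = 9.0324
cotton: 22.8 × (1.85/1.59) = 22.8 × 1.163522 = 26.5283
Index = Σ wᵢ·(p₁ᵢ/p₀ᵢ) = 15.2676 + 11.4353 + 20.7422 + 7.6897 + 9.0324 + 26.5283 = 90.6955

90.7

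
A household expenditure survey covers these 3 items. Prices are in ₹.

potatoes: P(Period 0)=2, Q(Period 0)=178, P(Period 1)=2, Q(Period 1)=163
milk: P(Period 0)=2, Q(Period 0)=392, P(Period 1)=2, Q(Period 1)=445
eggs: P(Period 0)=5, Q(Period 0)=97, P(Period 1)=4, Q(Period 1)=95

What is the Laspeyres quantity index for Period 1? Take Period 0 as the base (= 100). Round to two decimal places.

Laspeyres quantity index uses base-period prices as weights.
ΣP(Period 0)·Q(Period 1) = 2×163 + 2×445 + 5×95 = 326 + 890 + 475 = 1691
ΣP(Period 0)·Q(Period 0) = 2×178 + 2×392 + 5×97 = 356 + 784 + 485 = 1625
Index = 1691 / 1625 × 100 = 104.0615

104.06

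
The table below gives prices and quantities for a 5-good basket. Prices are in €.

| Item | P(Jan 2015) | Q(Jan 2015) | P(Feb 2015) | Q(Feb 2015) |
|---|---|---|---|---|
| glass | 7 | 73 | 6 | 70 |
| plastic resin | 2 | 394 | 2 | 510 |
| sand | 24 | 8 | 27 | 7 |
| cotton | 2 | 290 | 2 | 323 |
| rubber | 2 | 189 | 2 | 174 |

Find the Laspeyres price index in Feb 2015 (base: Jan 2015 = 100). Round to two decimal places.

98.00

Laspeyres price index uses base-period quantities as weights.
ΣP(Feb 2015)·Q(Jan 2015) = 6×73 + 2×394 + 27×8 + 2×290 + 2×189 = 438 + 788 + 216 + 580 + 378 = 2400
ΣP(Jan 2015)·Q(Jan 2015) = 7×73 + 2×394 + 24×8 + 2×290 + 2×189 = 511 + 788 + 192 + 580 + 378 = 2449
Index = 2400 / 2449 × 100 = 97.9992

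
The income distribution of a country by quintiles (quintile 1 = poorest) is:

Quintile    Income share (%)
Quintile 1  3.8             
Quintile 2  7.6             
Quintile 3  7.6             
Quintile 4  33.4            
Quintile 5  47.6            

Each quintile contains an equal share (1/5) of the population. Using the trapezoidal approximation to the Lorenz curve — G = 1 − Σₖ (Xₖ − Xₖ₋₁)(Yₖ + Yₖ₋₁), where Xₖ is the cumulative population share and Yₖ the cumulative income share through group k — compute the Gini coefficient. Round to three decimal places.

0.454

Cumulative income shares Yₖ: 0.0380, 0.1140, 0.1900, 0.5240, 1.0000
Σ (Xₖ−Xₖ₋₁)(Yₖ+Yₖ₋₁) = (1/5)(0.0380+0.0000) + (1/5)(0.1140+0.0380) + (1/5)(0.1900+0.1140) + (1/5)(0.5240+0.1900) + (1/5)(1.0000+0.5240)
  = 0.0076 + 0.0304 + 0.0608 + 0.1428 + 0.3048 = 0.5464
G = 1 − 0.5464 = 0.4536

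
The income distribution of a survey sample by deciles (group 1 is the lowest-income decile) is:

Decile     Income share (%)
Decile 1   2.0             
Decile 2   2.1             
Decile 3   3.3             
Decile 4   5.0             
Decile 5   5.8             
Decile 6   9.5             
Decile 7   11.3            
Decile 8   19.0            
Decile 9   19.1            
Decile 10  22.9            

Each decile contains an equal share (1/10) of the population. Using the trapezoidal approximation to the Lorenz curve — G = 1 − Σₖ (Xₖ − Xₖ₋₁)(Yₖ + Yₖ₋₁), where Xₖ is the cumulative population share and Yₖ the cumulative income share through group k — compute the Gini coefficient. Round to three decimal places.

Cumulative income shares Yₖ: 0.0200, 0.0410, 0.0740, 0.1240, 0.1820, 0.2770, 0.3900, 0.5800, 0.7710, 1.0000
Σ (Xₖ−Xₖ₋₁)(Yₖ+Yₖ₋₁) = (1/10)(0.0200+0.0000) + (1/10)(0.0410+0.0200) + (1/10)(0.0740+0.0410) + (1/10)(0.1240+0.0740) + (1/10)(0.1820+0.1240) + (1/10)(0.2770+0.1820) + (1/10)(0.3900+0.2770) + (1/10)(0.5800+0.3900) + (1/10)(0.7710+0.5800) + (1/10)(1.0000+0.7710)
  = 0.0020 + 0.0061 + 0.0115 + 0.0198 + 0.0306 + 0.0459 + 0.0667 + 0.0970 + 0.1351 + 0.1771 = 0.5918
G = 1 − 0.5918 = 0.4082

0.408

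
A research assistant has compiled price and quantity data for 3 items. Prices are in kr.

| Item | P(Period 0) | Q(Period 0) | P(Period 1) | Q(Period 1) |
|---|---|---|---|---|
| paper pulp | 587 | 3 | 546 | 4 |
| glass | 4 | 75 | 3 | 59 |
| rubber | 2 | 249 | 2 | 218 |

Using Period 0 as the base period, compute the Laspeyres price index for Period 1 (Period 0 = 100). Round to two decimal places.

92.26

Laspeyres price index uses base-period quantities as weights.
ΣP(Period 1)·Q(Period 0) = 546×3 + 3×75 + 2×249 = 1638 + 225 + 498 = 2361
ΣP(Period 0)·Q(Period 0) = 587×3 + 4×75 + 2×249 = 1761 + 300 + 498 = 2559
Index = 2361 / 2559 × 100 = 92.2626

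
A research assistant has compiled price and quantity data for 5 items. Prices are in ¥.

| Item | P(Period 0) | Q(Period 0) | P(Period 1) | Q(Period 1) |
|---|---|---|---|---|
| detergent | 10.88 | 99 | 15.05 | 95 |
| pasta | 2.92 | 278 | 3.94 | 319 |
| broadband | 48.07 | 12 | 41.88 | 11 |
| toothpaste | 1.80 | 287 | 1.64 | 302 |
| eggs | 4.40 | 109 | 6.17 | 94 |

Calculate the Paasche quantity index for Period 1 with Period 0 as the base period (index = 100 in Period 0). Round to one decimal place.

99.8

Paasche quantity index uses current-period prices as weights.
ΣP(Period 1)·Q(Period 1) = 15.05×95 + 3.94×319 + 41.88×11 + 1.64×302 + 6.17×94 = 1429.75 + 1256.86 + 460.68 + 495.28 + 579.98 = 4222.55
ΣP(Period 1)·Q(Period 0) = 15.05×99 + 3.94×278 + 41.88×12 + 1.64×287 + 6.17×109 = 1489.95 + 1095.32 + 502.56 + 470.68 + 672.53 = 4231.04
Index = 4222.55 / 4231.04 × 100 = 99.7993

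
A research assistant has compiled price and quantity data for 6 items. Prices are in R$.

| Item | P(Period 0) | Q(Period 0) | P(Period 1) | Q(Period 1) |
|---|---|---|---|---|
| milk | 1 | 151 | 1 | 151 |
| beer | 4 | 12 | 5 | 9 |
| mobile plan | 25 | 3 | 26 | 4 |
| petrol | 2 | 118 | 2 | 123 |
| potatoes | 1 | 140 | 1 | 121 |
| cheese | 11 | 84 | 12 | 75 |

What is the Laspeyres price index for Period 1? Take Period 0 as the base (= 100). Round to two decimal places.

106.29

Laspeyres price index uses base-period quantities as weights.
ΣP(Period 1)·Q(Period 0) = 1×151 + 5×12 + 26×3 + 2×118 + 1×140 + 12×84 = 151 + 60 + 78 + 236 + 140 + 1008 = 1673
ΣP(Period 0)·Q(Period 0) = 1×151 + 4×12 + 25×3 + 2×118 + 1×140 + 11×84 = 151 + 48 + 75 + 236 + 140 + 924 = 1574
Index = 1673 / 1574 × 100 = 106.2897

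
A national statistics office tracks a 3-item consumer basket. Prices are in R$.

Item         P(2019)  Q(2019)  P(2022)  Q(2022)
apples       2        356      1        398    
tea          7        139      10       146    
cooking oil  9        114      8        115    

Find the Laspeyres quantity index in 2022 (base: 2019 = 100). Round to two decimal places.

105.24

Laspeyres quantity index uses base-period prices as weights.
ΣP(2019)·Q(2022) = 2×398 + 7×146 + 9×115 = 796 + 1022 + 1035 = 2853
ΣP(2019)·Q(2019) = 2×356 + 7×139 + 9×114 = 712 + 973 + 1026 = 2711
Index = 2853 / 2711 × 100 = 105.2379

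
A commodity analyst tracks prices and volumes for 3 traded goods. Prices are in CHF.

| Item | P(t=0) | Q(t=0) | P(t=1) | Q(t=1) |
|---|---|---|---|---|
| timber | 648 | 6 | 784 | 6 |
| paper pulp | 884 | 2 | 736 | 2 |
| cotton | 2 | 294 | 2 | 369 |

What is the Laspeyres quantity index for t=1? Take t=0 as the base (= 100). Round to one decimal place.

102.4

Laspeyres quantity index uses base-period prices as weights.
ΣP(t=0)·Q(t=1) = 648×6 + 884×2 + 2×369 = 3888 + 1768 + 738 = 6394
ΣP(t=0)·Q(t=0) = 648×6 + 884×2 + 2×294 = 3888 + 1768 + 588 = 6244
Index = 6394 / 6244 × 100 = 102.4023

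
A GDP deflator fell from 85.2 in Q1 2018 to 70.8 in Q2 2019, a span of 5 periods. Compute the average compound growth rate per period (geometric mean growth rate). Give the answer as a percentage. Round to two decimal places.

-3.64%

Growth factor = (70.8/85.2)^(1/5) = (0.830986)^(1/5) = 0.963649
Growth rate = 0.963649 − 1 = -0.036351 = -3.6351%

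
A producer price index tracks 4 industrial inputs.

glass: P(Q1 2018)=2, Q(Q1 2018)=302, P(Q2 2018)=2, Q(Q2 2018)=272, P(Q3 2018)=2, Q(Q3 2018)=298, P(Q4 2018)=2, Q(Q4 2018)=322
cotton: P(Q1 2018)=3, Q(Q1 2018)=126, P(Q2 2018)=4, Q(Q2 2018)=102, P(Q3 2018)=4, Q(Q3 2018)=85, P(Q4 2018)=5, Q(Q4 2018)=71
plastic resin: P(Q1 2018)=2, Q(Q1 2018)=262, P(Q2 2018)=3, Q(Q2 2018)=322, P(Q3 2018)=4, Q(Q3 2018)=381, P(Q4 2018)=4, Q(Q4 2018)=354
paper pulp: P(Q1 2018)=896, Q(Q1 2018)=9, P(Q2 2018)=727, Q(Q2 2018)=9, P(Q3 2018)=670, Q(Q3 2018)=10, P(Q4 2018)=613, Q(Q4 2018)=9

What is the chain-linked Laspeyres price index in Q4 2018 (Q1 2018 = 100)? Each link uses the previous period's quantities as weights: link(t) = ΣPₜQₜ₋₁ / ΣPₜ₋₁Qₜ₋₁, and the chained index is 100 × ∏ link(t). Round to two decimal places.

81.61

Link Q1 2018→Q2 2018:
ΣP(Q2 2018)Q(Q1 2018) = 2×302 + 4×126 + 3×262 + 727×9 = 604 + 504 + 786 + 6543 = 8437
ΣP(Q1 2018)Q(Q1 2018) = 2×302 + 3×126 + 2×262 + 896×9 = 604 + 378 + 524 + 8064 = 9570
link = 8437/9570 = 0.881609
Link Q2 2018→Q3 2018:
ΣP(Q3 2018)Q(Q2 2018) = 2×272 + 4×102 + 4×322 + 670×9 = 544 + 408 + 1288 + 6030 = 8270
ΣP(Q2 2018)Q(Q2 2018) = 2×272 + 4×102 + 3×322 + 727×9 = 544 + 408 + 966 + 6543 = 8461
link = 8270/8461 = 0.977426
Link Q3 2018→Q4 2018:
ΣP(Q4 2018)Q(Q3 2018) = 2×298 + 5×85 + 4×381 + 613×10 = 596 + 425 + 1524 + 6130 = 8675
ΣP(Q3 2018)Q(Q3 2018) = 2×298 + 4×85 + 4×381 + 670×10 = 596 + 340 + 1524 + 6700 = 9160
link = 8675/9160 = 0.947052
Chained index = 100 × 0.881609 × 0.977426 × 0.947052 = 81.6082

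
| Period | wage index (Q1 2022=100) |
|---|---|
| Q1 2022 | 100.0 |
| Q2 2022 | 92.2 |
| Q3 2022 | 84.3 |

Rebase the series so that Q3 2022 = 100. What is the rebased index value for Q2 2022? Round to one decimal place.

109.4

Rebased(Q2 2022) = 92.2 / 84.3 × 100 = 109.3713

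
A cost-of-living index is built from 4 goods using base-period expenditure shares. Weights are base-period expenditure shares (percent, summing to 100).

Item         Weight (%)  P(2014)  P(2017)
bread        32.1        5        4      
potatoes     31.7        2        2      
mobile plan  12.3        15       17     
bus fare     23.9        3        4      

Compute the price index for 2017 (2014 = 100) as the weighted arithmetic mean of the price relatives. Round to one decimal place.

103.2

bread: 32.1 × (4/5) = 32.1 × 0.800000 = 25.6800
potatoes: 31.7 × (2/2) = 31.7 × 1.000000 = 31.7000
mobile plan: 12.3 × (17/15) = 12.3 × 1.133333 = 13.9400
bus fare: 23.9 × (4/3) = 23.9 × 1.333333 = 31.8667
Index = Σ wᵢ·(p₁ᵢ/p₀ᵢ) = 25.6800 + 31.7000 + 13.9400 + 31.8667 = 103.1867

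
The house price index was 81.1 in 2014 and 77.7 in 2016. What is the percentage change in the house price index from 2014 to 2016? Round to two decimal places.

-4.19%

Change = (77.7 − 81.1) / 81.1 × 100
       = -3.4 / 81.1 × 100 = -4.1924%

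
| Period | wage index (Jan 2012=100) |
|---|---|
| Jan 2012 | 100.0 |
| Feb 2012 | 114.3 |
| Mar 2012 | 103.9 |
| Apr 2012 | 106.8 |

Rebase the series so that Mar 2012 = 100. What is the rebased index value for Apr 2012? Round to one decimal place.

102.8

Rebased(Apr 2012) = 106.8 / 103.9 × 100 = 102.7911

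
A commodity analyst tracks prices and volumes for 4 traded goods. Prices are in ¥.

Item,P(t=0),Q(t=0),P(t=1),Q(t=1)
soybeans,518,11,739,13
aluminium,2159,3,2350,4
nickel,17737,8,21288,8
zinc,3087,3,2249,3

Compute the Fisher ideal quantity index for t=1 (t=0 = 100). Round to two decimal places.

101.97

Laspeyres component (base-period weights):
ΣP(t=0)Q(t=1) = 518×13 + 2159×4 + 17737×8 + 3087×3 = 6734 + 8636 + 141896 + 9261 = 166527
ΣP(t=0)Q(t=0) = 518×11 + 2159×3 + 17737×8 + 3087×3 = 5698 + 6477 + 141896 + 9261 = 163332
L = 166527 / 163332 × 100 = 101.9561
Paasche component (current-period weights):
ΣP(t=1)Q(t=1) = 739×13 + 2350×4 + 21288×8 + 2249×3 = 9607 + 9400 + 170304 + 6747 = 196058
ΣP(t=1)Q(t=0) = 739×11 + 2350×3 + 21288×8 + 2249×3 = 8129 + 7050 + 170304 + 6747 = 192230
P = 196058 / 192230 × 100 = 101.9914
Fisher = √(L × P) = √(101.9561 × 101.9914) = 101.9737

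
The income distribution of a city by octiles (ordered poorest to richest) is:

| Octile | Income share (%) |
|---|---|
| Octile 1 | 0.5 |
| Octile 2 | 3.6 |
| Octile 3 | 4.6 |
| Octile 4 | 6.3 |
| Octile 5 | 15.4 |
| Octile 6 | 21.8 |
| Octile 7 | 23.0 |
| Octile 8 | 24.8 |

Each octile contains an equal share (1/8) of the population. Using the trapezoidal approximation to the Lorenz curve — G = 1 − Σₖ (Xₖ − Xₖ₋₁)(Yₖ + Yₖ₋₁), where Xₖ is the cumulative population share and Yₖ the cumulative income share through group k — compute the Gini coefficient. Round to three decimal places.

Cumulative income shares Yₖ: 0.0050, 0.0410, 0.0870, 0.1500, 0.3040, 0.5220, 0.7520, 1.0000
Σ (Xₖ−Xₖ₋₁)(Yₖ+Yₖ₋₁) = (1/8)(0.0050+0.0000) + (1/8)(0.0410+0.0050) + (1/8)(0.0870+0.0410) + (1/8)(0.1500+0.0870) + (1/8)(0.3040+0.1500) + (1/8)(0.5220+0.3040) + (1/8)(0.7520+0.5220) + (1/8)(1.0000+0.7520)
  = 0.0006 + 0.0057 + 0.0160 + 0.0296 + 0.0567 + 0.1033 + 0.1593 + 0.2190 = 0.5903
G = 1 − 0.5903 = 0.4097

0.410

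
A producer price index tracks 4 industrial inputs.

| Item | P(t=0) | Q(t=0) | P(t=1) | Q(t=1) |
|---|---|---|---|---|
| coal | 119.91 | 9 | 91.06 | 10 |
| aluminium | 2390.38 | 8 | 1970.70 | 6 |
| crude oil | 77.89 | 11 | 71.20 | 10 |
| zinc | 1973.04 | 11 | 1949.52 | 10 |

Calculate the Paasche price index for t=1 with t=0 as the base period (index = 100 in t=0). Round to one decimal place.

Paasche price index uses current-period quantities as weights.
ΣP(t=1)·Q(t=1) = 91.06×10 + 1970.70×6 + 71.20×10 + 1949.52×10 = 910.6 + 11824.2 + 712 + 19495.2 = 32942
ΣP(t=0)·Q(t=1) = 119.91×10 + 2390.38×6 + 77.89×10 + 1973.04×10 = 1199.1 + 14342.28 + 778.9 + 19730.4 = 36050.68
Index = 32942 / 36050.68 × 100 = 91.3769

91.4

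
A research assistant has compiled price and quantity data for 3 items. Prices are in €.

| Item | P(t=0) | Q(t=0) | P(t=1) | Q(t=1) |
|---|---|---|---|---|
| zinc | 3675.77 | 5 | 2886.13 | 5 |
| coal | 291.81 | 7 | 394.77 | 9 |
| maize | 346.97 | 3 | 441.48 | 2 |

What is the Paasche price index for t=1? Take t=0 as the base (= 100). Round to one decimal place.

Paasche price index uses current-period quantities as weights.
ΣP(t=1)·Q(t=1) = 2886.13×5 + 394.77×9 + 441.48×2 = 14430.65 + 3552.93 + 882.96 = 18866.54
ΣP(t=0)·Q(t=1) = 3675.77×5 + 291.81×9 + 346.97×2 = 18378.85 + 2626.29 + 693.94 = 21699.08
Index = 18866.54 / 21699.08 × 100 = 86.9463

86.9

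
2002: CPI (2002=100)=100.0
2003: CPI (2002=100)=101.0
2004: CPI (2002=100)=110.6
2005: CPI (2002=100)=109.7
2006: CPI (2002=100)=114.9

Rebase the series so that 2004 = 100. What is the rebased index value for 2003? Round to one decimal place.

Rebased(2003) = 101.0 / 110.6 × 100 = 91.3201

91.3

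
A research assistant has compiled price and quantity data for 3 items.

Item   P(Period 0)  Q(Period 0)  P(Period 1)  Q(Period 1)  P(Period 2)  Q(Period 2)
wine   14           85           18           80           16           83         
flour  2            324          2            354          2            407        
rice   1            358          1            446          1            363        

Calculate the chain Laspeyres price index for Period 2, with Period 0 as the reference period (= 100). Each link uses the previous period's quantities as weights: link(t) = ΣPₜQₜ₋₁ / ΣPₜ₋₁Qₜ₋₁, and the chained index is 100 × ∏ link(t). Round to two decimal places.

Link Period 0→Period 1:
ΣP(Period 1)Q(Period 0) = 18×85 + 2×324 + 1×358 = 1530 + 648 + 358 = 2536
ΣP(Period 0)Q(Period 0) = 14×85 + 2×324 + 1×358 = 1190 + 648 + 358 = 2196
link = 2536/2196 = 1.154827
Link Period 1→Period 2:
ΣP(Period 2)Q(Period 1) = 16×80 + 2×354 + 1×446 = 1280 + 708 + 446 = 2434
ΣP(Period 1)Q(Period 1) = 18×80 + 2×354 + 1×446 = 1440 + 708 + 446 = 2594
link = 2434/2594 = 0.938319
Chained index = 100 × 1.154827 × 0.938319 = 108.3596

108.36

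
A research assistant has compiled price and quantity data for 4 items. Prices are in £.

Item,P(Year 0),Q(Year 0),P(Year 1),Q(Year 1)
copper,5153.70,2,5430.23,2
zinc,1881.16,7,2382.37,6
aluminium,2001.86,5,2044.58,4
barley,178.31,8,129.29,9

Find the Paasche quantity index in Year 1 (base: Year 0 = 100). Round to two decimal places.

88.92

Paasche quantity index uses current-period prices as weights.
ΣP(Year 1)·Q(Year 1) = 5430.23×2 + 2382.37×6 + 2044.58×4 + 129.29×9 = 10860.46 + 14294.22 + 8178.32 + 1163.61 = 34496.61
ΣP(Year 1)·Q(Year 0) = 5430.23×2 + 2382.37×7 + 2044.58×5 + 129.29×8 = 10860.46 + 16676.59 + 10222.9 + 1034.32 = 38794.27
Index = 34496.61 / 38794.27 × 100 = 88.9219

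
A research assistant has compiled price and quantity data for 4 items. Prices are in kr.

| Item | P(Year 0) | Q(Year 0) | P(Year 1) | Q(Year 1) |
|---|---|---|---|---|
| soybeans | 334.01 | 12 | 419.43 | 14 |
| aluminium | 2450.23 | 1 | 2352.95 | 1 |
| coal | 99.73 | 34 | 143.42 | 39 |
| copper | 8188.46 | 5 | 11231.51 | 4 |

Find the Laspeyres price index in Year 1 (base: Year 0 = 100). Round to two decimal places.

Laspeyres price index uses base-period quantities as weights.
ΣP(Year 1)·Q(Year 0) = 419.43×12 + 2352.95×1 + 143.42×34 + 11231.51×5 = 5033.16 + 2352.95 + 4876.28 + 56157.55 = 68419.94
ΣP(Year 0)·Q(Year 0) = 334.01×12 + 2450.23×1 + 99.73×34 + 8188.46×5 = 4008.12 + 2450.23 + 3390.82 + 40942.3 = 50791.47
Index = 68419.94 / 50791.47 × 100 = 134.7075

134.71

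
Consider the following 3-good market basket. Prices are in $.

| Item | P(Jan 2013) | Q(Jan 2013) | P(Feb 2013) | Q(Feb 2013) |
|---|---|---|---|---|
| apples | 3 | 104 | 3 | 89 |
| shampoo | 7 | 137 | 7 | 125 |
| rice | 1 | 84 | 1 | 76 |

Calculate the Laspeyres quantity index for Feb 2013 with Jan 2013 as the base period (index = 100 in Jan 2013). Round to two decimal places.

Laspeyres quantity index uses base-period prices as weights.
ΣP(Jan 2013)·Q(Feb 2013) = 3×89 + 7×125 + 1×76 = 267 + 875 + 76 = 1218
ΣP(Jan 2013)·Q(Jan 2013) = 3×104 + 7×137 + 1×84 = 312 + 959 + 84 = 1355
Index = 1218 / 1355 × 100 = 89.8893

89.89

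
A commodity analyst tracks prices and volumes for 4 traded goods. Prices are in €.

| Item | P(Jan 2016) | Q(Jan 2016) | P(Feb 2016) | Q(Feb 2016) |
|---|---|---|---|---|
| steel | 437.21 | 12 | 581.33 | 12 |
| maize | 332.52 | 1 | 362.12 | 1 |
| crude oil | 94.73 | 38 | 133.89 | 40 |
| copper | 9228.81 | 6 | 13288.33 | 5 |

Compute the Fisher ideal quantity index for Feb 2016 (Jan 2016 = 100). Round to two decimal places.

Laspeyres component (base-period weights):
ΣP(Jan 2016)Q(Feb 2016) = 437.21×12 + 332.52×1 + 94.73×40 + 9228.81×5 = 5246.52 + 332.52 + 3789.2 + 46144.05 = 55512.29
ΣP(Jan 2016)Q(Jan 2016) = 437.21×12 + 332.52×1 + 94.73×38 + 9228.81×6 = 5246.52 + 332.52 + 3599.74 + 55372.86 = 64551.64
L = 55512.29 / 64551.64 × 100 = 85.9967
Paasche component (current-period weights):
ΣP(Feb 2016)Q(Feb 2016) = 581.33×12 + 362.12×1 + 133.89×40 + 13288.33×5 = 6975.96 + 362.12 + 5355.6 + 66441.65 = 79135.33
ΣP(Feb 2016)Q(Jan 2016) = 581.33×12 + 362.12×1 + 133.89×38 + 13288.33×6 = 6975.96 + 362.12 + 5087.82 + 79729.98 = 92155.88
P = 79135.33 / 92155.88 × 100 = 85.8712
Fisher = √(L × P) = √(85.9967 × 85.8712) = 85.9339

85.93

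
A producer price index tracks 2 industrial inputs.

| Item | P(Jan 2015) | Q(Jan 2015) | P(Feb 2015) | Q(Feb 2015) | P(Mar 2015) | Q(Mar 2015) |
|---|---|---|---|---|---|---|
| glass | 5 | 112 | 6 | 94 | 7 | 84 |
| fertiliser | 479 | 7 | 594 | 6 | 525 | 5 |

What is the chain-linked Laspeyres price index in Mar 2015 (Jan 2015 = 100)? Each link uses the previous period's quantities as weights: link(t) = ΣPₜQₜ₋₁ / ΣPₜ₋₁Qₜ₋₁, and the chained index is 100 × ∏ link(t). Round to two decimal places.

Link Jan 2015→Feb 2015:
ΣP(Feb 2015)Q(Jan 2015) = 6×112 + 594×7 = 672 + 4158 = 4830
ΣP(Jan 2015)Q(Jan 2015) = 5×112 + 479×7 = 560 + 3353 = 3913
link = 4830/3913 = 1.234347
Link Feb 2015→Mar 2015:
ΣP(Mar 2015)Q(Feb 2015) = 7×94 + 525×6 = 658 + 3150 = 3808
ΣP(Feb 2015)Q(Feb 2015) = 6×94 + 594×6 = 564 + 3564 = 4128
link = 3808/4128 = 0.922481
Chained index = 100 × 1.234347 × 0.922481 = 113.8661

113.87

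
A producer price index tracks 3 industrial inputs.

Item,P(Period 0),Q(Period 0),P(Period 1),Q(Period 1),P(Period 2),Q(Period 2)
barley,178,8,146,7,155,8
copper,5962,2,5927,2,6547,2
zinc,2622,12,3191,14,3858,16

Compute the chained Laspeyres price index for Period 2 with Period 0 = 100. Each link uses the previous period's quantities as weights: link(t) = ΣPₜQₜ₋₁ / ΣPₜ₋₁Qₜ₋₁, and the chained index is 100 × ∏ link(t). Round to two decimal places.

135.68

Link Period 0→Period 1:
ΣP(Period 1)Q(Period 0) = 146×8 + 5927×2 + 3191×12 = 1168 + 11854 + 38292 = 51314
ΣP(Period 0)Q(Period 0) = 178×8 + 5962×2 + 2622×12 = 1424 + 11924 + 31464 = 44812
link = 51314/44812 = 1.145095
Link Period 1→Period 2:
ΣP(Period 2)Q(Period 1) = 155×7 + 6547×2 + 3858×14 = 1085 + 13094 + 54012 = 68191
ΣP(Period 1)Q(Period 1) = 146×7 + 5927×2 + 3191×14 = 1022 + 11854 + 44674 = 57550
link = 68191/57550 = 1.184900
Chained index = 100 × 1.145095 × 1.184900 = 135.6823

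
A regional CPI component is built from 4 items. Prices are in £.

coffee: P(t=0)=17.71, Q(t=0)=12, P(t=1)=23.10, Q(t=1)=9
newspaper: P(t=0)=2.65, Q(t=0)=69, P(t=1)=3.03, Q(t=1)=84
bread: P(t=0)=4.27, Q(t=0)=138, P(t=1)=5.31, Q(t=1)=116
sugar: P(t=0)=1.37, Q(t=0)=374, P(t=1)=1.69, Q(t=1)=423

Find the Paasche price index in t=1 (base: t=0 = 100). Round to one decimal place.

123.1

Paasche price index uses current-period quantities as weights.
ΣP(t=1)·Q(t=1) = 23.10×9 + 3.03×84 + 5.31×116 + 1.69×423 = 207.9 + 254.52 + 615.96 + 714.87 = 1793.25
ΣP(t=0)·Q(t=1) = 17.71×9 + 2.65×84 + 4.27×116 + 1.37×423 = 159.39 + 222.6 + 495.32 + 579.51 = 1456.82
Index = 1793.25 / 1456.82 × 100 = 123.0935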